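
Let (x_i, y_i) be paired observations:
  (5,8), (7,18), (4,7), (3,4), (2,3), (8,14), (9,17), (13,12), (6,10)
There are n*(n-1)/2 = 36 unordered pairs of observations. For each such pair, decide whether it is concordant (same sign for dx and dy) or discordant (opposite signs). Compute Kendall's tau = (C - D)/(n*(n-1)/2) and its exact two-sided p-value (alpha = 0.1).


Step 1: Enumerate the 36 unordered pairs (i,j) with i<j and classify each by sign(x_j-x_i) * sign(y_j-y_i).
  (1,2):dx=+2,dy=+10->C; (1,3):dx=-1,dy=-1->C; (1,4):dx=-2,dy=-4->C; (1,5):dx=-3,dy=-5->C
  (1,6):dx=+3,dy=+6->C; (1,7):dx=+4,dy=+9->C; (1,8):dx=+8,dy=+4->C; (1,9):dx=+1,dy=+2->C
  (2,3):dx=-3,dy=-11->C; (2,4):dx=-4,dy=-14->C; (2,5):dx=-5,dy=-15->C; (2,6):dx=+1,dy=-4->D
  (2,7):dx=+2,dy=-1->D; (2,8):dx=+6,dy=-6->D; (2,9):dx=-1,dy=-8->C; (3,4):dx=-1,dy=-3->C
  (3,5):dx=-2,dy=-4->C; (3,6):dx=+4,dy=+7->C; (3,7):dx=+5,dy=+10->C; (3,8):dx=+9,dy=+5->C
  (3,9):dx=+2,dy=+3->C; (4,5):dx=-1,dy=-1->C; (4,6):dx=+5,dy=+10->C; (4,7):dx=+6,dy=+13->C
  (4,8):dx=+10,dy=+8->C; (4,9):dx=+3,dy=+6->C; (5,6):dx=+6,dy=+11->C; (5,7):dx=+7,dy=+14->C
  (5,8):dx=+11,dy=+9->C; (5,9):dx=+4,dy=+7->C; (6,7):dx=+1,dy=+3->C; (6,8):dx=+5,dy=-2->D
  (6,9):dx=-2,dy=-4->C; (7,8):dx=+4,dy=-5->D; (7,9):dx=-3,dy=-7->C; (8,9):dx=-7,dy=-2->C
Step 2: C = 31, D = 5, total pairs = 36.
Step 3: tau = (C - D)/(n(n-1)/2) = (31 - 5)/36 = 0.722222.
Step 4: Exact two-sided p-value (enumerate n! = 362880 permutations of y under H0): p = 0.005886.
Step 5: alpha = 0.1. reject H0.

tau_b = 0.7222 (C=31, D=5), p = 0.005886, reject H0.


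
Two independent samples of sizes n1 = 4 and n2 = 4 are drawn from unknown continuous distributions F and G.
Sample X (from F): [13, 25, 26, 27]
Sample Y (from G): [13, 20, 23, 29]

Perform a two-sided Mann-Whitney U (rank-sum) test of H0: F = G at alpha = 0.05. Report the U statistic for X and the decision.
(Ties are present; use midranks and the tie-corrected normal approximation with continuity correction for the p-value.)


Step 1: Combine and sort all 8 observations; assign midranks.
sorted (value, group): (13,X), (13,Y), (20,Y), (23,Y), (25,X), (26,X), (27,X), (29,Y)
ranks: 13->1.5, 13->1.5, 20->3, 23->4, 25->5, 26->6, 27->7, 29->8
Step 2: Rank sum for X: R1 = 1.5 + 5 + 6 + 7 = 19.5.
Step 3: U_X = R1 - n1(n1+1)/2 = 19.5 - 4*5/2 = 19.5 - 10 = 9.5.
       U_Y = n1*n2 - U_X = 16 - 9.5 = 6.5.
Step 4: Ties are present, so use the tie-corrected normal approximation (with continuity correction) for the p-value.
Step 5: p-value = 0.771503; compare to alpha = 0.05. fail to reject H0.

U_X = 9.5, p = 0.771503, fail to reject H0 at alpha = 0.05.


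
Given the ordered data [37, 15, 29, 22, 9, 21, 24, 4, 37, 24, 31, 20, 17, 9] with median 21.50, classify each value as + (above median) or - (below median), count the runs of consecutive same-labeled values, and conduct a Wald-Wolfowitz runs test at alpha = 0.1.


Step 1: Compute median = 21.50; label A = above, B = below.
Labels in order: ABAABBABAAABBB  (n_A = 7, n_B = 7)
Step 2: Count runs R = 8.
Step 3: Under H0 (random ordering), E[R] = 2*n_A*n_B/(n_A+n_B) + 1 = 2*7*7/14 + 1 = 8.0000.
        Var[R] = 2*n_A*n_B*(2*n_A*n_B - n_A - n_B) / ((n_A+n_B)^2 * (n_A+n_B-1)) = 8232/2548 = 3.2308.
        SD[R] = 1.7974.
Step 4: R = E[R], so z = 0 with no continuity correction.
Step 5: Two-sided p-value via normal approximation = 2*(1 - Phi(|z|)) = 1.000000.
Step 6: alpha = 0.1. fail to reject H0.

R = 8, z = 0.0000, p = 1.000000, fail to reject H0.


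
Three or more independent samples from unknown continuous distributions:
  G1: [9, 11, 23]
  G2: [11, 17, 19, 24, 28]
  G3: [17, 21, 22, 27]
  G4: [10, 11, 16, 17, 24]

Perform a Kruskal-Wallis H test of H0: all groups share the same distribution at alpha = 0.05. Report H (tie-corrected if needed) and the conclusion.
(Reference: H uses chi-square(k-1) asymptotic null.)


Step 1: Combine all N = 17 observations and assign midranks.
sorted (value, group, rank): (9,G1,1), (10,G4,2), (11,G1,4), (11,G2,4), (11,G4,4), (16,G4,6), (17,G2,8), (17,G3,8), (17,G4,8), (19,G2,10), (21,G3,11), (22,G3,12), (23,G1,13), (24,G2,14.5), (24,G4,14.5), (27,G3,16), (28,G2,17)
Step 2: Sum ranks within each group.
R_1 = 18 (n_1 = 3)
R_2 = 53.5 (n_2 = 5)
R_3 = 47 (n_3 = 4)
R_4 = 34.5 (n_4 = 5)
Step 3: H = 12/(N(N+1)) * sum(R_i^2/n_i) - 3(N+1)
     = 12/(17*18) * (18^2/3 + 53.5^2/5 + 47^2/4 + 34.5^2/5) - 3*18
     = 0.039216 * 1470.75 - 54
     = 3.676471.
Step 4: Ties present; correction factor C = 1 - 54/(17^3 - 17) = 0.988971. Corrected H = 3.676471 / 0.988971 = 3.717472.
Step 5: Under H0, H ~ chi^2(3); p-value = 0.293633.
Step 6: alpha = 0.05. fail to reject H0.

H = 3.7175, df = 3, p = 0.293633, fail to reject H0.


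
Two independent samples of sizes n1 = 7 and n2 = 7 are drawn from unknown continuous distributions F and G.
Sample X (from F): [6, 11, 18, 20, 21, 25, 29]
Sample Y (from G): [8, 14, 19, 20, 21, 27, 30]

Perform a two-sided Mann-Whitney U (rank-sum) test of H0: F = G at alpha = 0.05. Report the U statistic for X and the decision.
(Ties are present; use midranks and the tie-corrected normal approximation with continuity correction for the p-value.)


Step 1: Combine and sort all 14 observations; assign midranks.
sorted (value, group): (6,X), (8,Y), (11,X), (14,Y), (18,X), (19,Y), (20,X), (20,Y), (21,X), (21,Y), (25,X), (27,Y), (29,X), (30,Y)
ranks: 6->1, 8->2, 11->3, 14->4, 18->5, 19->6, 20->7.5, 20->7.5, 21->9.5, 21->9.5, 25->11, 27->12, 29->13, 30->14
Step 2: Rank sum for X: R1 = 1 + 3 + 5 + 7.5 + 9.5 + 11 + 13 = 50.
Step 3: U_X = R1 - n1(n1+1)/2 = 50 - 7*8/2 = 50 - 28 = 22.
       U_Y = n1*n2 - U_X = 49 - 22 = 27.
Step 4: Ties are present, so use the tie-corrected normal approximation (with continuity correction) for the p-value.
Step 5: p-value = 0.797863; compare to alpha = 0.05. fail to reject H0.

U_X = 22, p = 0.797863, fail to reject H0 at alpha = 0.05.


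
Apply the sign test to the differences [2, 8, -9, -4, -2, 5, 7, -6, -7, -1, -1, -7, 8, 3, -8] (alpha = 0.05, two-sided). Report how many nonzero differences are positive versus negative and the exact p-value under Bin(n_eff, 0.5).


Step 1: Discard zero differences. Original n = 15; n_eff = number of nonzero differences = 15.
Nonzero differences (with sign): +2, +8, -9, -4, -2, +5, +7, -6, -7, -1, -1, -7, +8, +3, -8
Step 2: Count signs: positive = 6, negative = 9.
Step 3: Under H0: P(positive) = 0.5, so the number of positives S ~ Bin(15, 0.5).
Step 4: Two-sided exact p-value = sum of Bin(15,0.5) probabilities at or below the observed probability = 0.607239.
Step 5: alpha = 0.05. fail to reject H0.

n_eff = 15, pos = 6, neg = 9, p = 0.607239, fail to reject H0.


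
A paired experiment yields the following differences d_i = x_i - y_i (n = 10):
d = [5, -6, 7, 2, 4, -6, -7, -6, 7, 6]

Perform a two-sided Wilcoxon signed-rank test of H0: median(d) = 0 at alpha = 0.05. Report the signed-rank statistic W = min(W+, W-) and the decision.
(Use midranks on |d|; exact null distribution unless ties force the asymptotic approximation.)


Step 1: Drop any zero differences (none here) and take |d_i|.
|d| = [5, 6, 7, 2, 4, 6, 7, 6, 7, 6]
Step 2: Midrank |d_i| (ties get averaged ranks).
ranks: |5|->3, |6|->5.5, |7|->9, |2|->1, |4|->2, |6|->5.5, |7|->9, |6|->5.5, |7|->9, |6|->5.5
Step 3: Attach original signs; sum ranks with positive sign and with negative sign.
W+ = 3 + 9 + 1 + 2 + 9 + 5.5 = 29.5
W- = 5.5 + 5.5 + 9 + 5.5 = 25.5
(Check: W+ + W- = 55 should equal n(n+1)/2 = 55.)
Step 4: Test statistic W = min(W+, W-) = 25.5.
Step 5: Ties in |d|, so use the tie-corrected normal approximation.
        E[W] = n(n+1)/4 = 10*11/4 = 27.5.
        Tie groups: |d|=6 (t=4), |d|=7 (t=3); sum(t^3 - t) = 84.
        Var[W] = n(n+1)(2n+1)/24 - sum(t^3-t)/48 = 2310/24 - 84/48 = 94.5.
        z = (W - E[W]) / sqrt(Var[W]) = (25.5 - 27.5) / 9.7211 = -0.2057.
        Two-sided p = 2*Phi(z) = 0.836996.
Step 6: alpha = 0.05. fail to reject H0.

W+ = 29.5, W- = 25.5, W = min = 25.5, p = 0.836996, fail to reject H0.


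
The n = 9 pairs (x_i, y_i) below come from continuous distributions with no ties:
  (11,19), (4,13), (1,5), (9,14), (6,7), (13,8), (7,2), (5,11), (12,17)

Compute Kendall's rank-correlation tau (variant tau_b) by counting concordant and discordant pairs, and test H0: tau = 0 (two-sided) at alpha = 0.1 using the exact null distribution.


Step 1: Enumerate the 36 unordered pairs (i,j) with i<j and classify each by sign(x_j-x_i) * sign(y_j-y_i).
  (1,2):dx=-7,dy=-6->C; (1,3):dx=-10,dy=-14->C; (1,4):dx=-2,dy=-5->C; (1,5):dx=-5,dy=-12->C
  (1,6):dx=+2,dy=-11->D; (1,7):dx=-4,dy=-17->C; (1,8):dx=-6,dy=-8->C; (1,9):dx=+1,dy=-2->D
  (2,3):dx=-3,dy=-8->C; (2,4):dx=+5,dy=+1->C; (2,5):dx=+2,dy=-6->D; (2,6):dx=+9,dy=-5->D
  (2,7):dx=+3,dy=-11->D; (2,8):dx=+1,dy=-2->D; (2,9):dx=+8,dy=+4->C; (3,4):dx=+8,dy=+9->C
  (3,5):dx=+5,dy=+2->C; (3,6):dx=+12,dy=+3->C; (3,7):dx=+6,dy=-3->D; (3,8):dx=+4,dy=+6->C
  (3,9):dx=+11,dy=+12->C; (4,5):dx=-3,dy=-7->C; (4,6):dx=+4,dy=-6->D; (4,7):dx=-2,dy=-12->C
  (4,8):dx=-4,dy=-3->C; (4,9):dx=+3,dy=+3->C; (5,6):dx=+7,dy=+1->C; (5,7):dx=+1,dy=-5->D
  (5,8):dx=-1,dy=+4->D; (5,9):dx=+6,dy=+10->C; (6,7):dx=-6,dy=-6->C; (6,8):dx=-8,dy=+3->D
  (6,9):dx=-1,dy=+9->D; (7,8):dx=-2,dy=+9->D; (7,9):dx=+5,dy=+15->C; (8,9):dx=+7,dy=+6->C
Step 2: C = 23, D = 13, total pairs = 36.
Step 3: tau = (C - D)/(n(n-1)/2) = (23 - 13)/36 = 0.277778.
Step 4: Exact two-sided p-value (enumerate n! = 362880 permutations of y under H0): p = 0.358488.
Step 5: alpha = 0.1. fail to reject H0.

tau_b = 0.2778 (C=23, D=13), p = 0.358488, fail to reject H0.


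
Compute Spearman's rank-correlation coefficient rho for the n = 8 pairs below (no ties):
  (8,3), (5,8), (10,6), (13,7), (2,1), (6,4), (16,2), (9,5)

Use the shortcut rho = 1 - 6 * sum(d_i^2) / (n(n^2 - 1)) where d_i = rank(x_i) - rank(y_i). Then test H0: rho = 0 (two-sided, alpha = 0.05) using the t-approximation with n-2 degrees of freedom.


Step 1: Rank x and y separately (midranks; no ties here).
rank(x): 8->4, 5->2, 10->6, 13->7, 2->1, 6->3, 16->8, 9->5
rank(y): 3->3, 8->8, 6->6, 7->7, 1->1, 4->4, 2->2, 5->5
Step 2: d_i = R_x(i) - R_y(i); compute d_i^2.
  (4-3)^2=1, (2-8)^2=36, (6-6)^2=0, (7-7)^2=0, (1-1)^2=0, (3-4)^2=1, (8-2)^2=36, (5-5)^2=0
sum(d^2) = 74.
Step 3: rho = 1 - 6*74 / (8*(8^2 - 1)) = 1 - 444/504 = 0.119048.
Step 4: Under H0, t = rho * sqrt((n-2)/(1-rho^2)) = 0.2937 ~ t(6).
Step 5: Two-sided p-value from the t-distribution with 6 df = 0.778886.
Step 6: alpha = 0.05. fail to reject H0.

rho = 0.1190, p = 0.778886, fail to reject H0 at alpha = 0.05.


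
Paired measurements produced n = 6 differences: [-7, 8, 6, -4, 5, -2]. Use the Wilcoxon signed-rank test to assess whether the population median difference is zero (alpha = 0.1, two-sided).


Step 1: Drop any zero differences (none here) and take |d_i|.
|d| = [7, 8, 6, 4, 5, 2]
Step 2: Midrank |d_i| (ties get averaged ranks).
ranks: |7|->5, |8|->6, |6|->4, |4|->2, |5|->3, |2|->1
Step 3: Attach original signs; sum ranks with positive sign and with negative sign.
W+ = 6 + 4 + 3 = 13
W- = 5 + 2 + 1 = 8
(Check: W+ + W- = 21 should equal n(n+1)/2 = 21.)
Step 4: Test statistic W = min(W+, W-) = 8.
Step 5: No ties, so the exact null distribution over the 2^6 = 64 sign assignments gives the two-sided p-value = 0.687500.
Step 6: alpha = 0.1. fail to reject H0.

W+ = 13, W- = 8, W = min = 8, p = 0.687500, fail to reject H0.


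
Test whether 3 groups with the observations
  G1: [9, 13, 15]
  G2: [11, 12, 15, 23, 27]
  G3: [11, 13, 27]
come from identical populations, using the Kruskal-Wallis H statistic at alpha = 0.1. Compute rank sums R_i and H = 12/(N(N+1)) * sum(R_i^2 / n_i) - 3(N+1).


Step 1: Combine all N = 11 observations and assign midranks.
sorted (value, group, rank): (9,G1,1), (11,G2,2.5), (11,G3,2.5), (12,G2,4), (13,G1,5.5), (13,G3,5.5), (15,G1,7.5), (15,G2,7.5), (23,G2,9), (27,G2,10.5), (27,G3,10.5)
Step 2: Sum ranks within each group.
R_1 = 14 (n_1 = 3)
R_2 = 33.5 (n_2 = 5)
R_3 = 18.5 (n_3 = 3)
Step 3: H = 12/(N(N+1)) * sum(R_i^2/n_i) - 3(N+1)
     = 12/(11*12) * (14^2/3 + 33.5^2/5 + 18.5^2/3) - 3*12
     = 0.090909 * 403.867 - 36
     = 0.715152.
Step 4: Ties present; correction factor C = 1 - 24/(11^3 - 11) = 0.981818. Corrected H = 0.715152 / 0.981818 = 0.728395.
Step 5: Under H0, H ~ chi^2(2); p-value = 0.694754.
Step 6: alpha = 0.1. fail to reject H0.

H = 0.7284, df = 2, p = 0.694754, fail to reject H0.


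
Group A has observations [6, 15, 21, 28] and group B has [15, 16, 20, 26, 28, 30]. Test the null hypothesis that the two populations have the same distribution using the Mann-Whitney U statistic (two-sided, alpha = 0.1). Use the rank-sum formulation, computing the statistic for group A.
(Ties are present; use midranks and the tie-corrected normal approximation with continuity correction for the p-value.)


Step 1: Combine and sort all 10 observations; assign midranks.
sorted (value, group): (6,X), (15,X), (15,Y), (16,Y), (20,Y), (21,X), (26,Y), (28,X), (28,Y), (30,Y)
ranks: 6->1, 15->2.5, 15->2.5, 16->4, 20->5, 21->6, 26->7, 28->8.5, 28->8.5, 30->10
Step 2: Rank sum for X: R1 = 1 + 2.5 + 6 + 8.5 = 18.
Step 3: U_X = R1 - n1(n1+1)/2 = 18 - 4*5/2 = 18 - 10 = 8.
       U_Y = n1*n2 - U_X = 24 - 8 = 16.
Step 4: Ties are present, so use the tie-corrected normal approximation (with continuity correction) for the p-value.
Step 5: p-value = 0.452793; compare to alpha = 0.1. fail to reject H0.

U_X = 8, p = 0.452793, fail to reject H0 at alpha = 0.1.


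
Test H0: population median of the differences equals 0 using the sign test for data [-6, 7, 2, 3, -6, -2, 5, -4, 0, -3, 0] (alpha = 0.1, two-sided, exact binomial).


Step 1: Discard zero differences. Original n = 11; n_eff = number of nonzero differences = 9.
Nonzero differences (with sign): -6, +7, +2, +3, -6, -2, +5, -4, -3
Step 2: Count signs: positive = 4, negative = 5.
Step 3: Under H0: P(positive) = 0.5, so the number of positives S ~ Bin(9, 0.5).
Step 4: Two-sided exact p-value = sum of Bin(9,0.5) probabilities at or below the observed probability = 1.000000.
Step 5: alpha = 0.1. fail to reject H0.

n_eff = 9, pos = 4, neg = 5, p = 1.000000, fail to reject H0.


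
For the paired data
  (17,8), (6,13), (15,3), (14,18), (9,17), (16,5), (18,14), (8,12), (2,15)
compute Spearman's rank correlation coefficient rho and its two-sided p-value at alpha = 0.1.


Step 1: Rank x and y separately (midranks; no ties here).
rank(x): 17->8, 6->2, 15->6, 14->5, 9->4, 16->7, 18->9, 8->3, 2->1
rank(y): 8->3, 13->5, 3->1, 18->9, 17->8, 5->2, 14->6, 12->4, 15->7
Step 2: d_i = R_x(i) - R_y(i); compute d_i^2.
  (8-3)^2=25, (2-5)^2=9, (6-1)^2=25, (5-9)^2=16, (4-8)^2=16, (7-2)^2=25, (9-6)^2=9, (3-4)^2=1, (1-7)^2=36
sum(d^2) = 162.
Step 3: rho = 1 - 6*162 / (9*(9^2 - 1)) = 1 - 972/720 = -0.350000.
Step 4: Under H0, t = rho * sqrt((n-2)/(1-rho^2)) = -0.9885 ~ t(7).
Step 5: Two-sided p-value from the t-distribution with 7 df = 0.355820.
Step 6: alpha = 0.1. fail to reject H0.

rho = -0.3500, p = 0.355820, fail to reject H0 at alpha = 0.1.


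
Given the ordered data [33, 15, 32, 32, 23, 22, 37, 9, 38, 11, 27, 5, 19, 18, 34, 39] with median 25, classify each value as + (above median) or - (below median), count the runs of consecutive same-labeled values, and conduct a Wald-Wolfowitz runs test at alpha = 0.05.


Step 1: Compute median = 25; label A = above, B = below.
Labels in order: ABAABBABABABBBAA  (n_A = 8, n_B = 8)
Step 2: Count runs R = 11.
Step 3: Under H0 (random ordering), E[R] = 2*n_A*n_B/(n_A+n_B) + 1 = 2*8*8/16 + 1 = 9.0000.
        Var[R] = 2*n_A*n_B*(2*n_A*n_B - n_A - n_B) / ((n_A+n_B)^2 * (n_A+n_B-1)) = 14336/3840 = 3.7333.
        SD[R] = 1.9322.
Step 4: Continuity-corrected z = (R - 0.5 - E[R]) / SD[R] = (11 - 0.5 - 9.0000) / 1.9322 = 0.7763.
Step 5: Two-sided p-value via normal approximation = 2*(1 - Phi(|z|)) = 0.437558.
Step 6: alpha = 0.05. fail to reject H0.

R = 11, z = 0.7763, p = 0.437558, fail to reject H0.


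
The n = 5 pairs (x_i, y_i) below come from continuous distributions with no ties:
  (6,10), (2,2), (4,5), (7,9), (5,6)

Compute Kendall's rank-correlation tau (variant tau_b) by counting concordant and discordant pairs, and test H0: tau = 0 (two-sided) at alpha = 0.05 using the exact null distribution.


Step 1: Enumerate the 10 unordered pairs (i,j) with i<j and classify each by sign(x_j-x_i) * sign(y_j-y_i).
  (1,2):dx=-4,dy=-8->C; (1,3):dx=-2,dy=-5->C; (1,4):dx=+1,dy=-1->D; (1,5):dx=-1,dy=-4->C
  (2,3):dx=+2,dy=+3->C; (2,4):dx=+5,dy=+7->C; (2,5):dx=+3,dy=+4->C; (3,4):dx=+3,dy=+4->C
  (3,5):dx=+1,dy=+1->C; (4,5):dx=-2,dy=-3->C
Step 2: C = 9, D = 1, total pairs = 10.
Step 3: tau = (C - D)/(n(n-1)/2) = (9 - 1)/10 = 0.800000.
Step 4: Exact two-sided p-value (enumerate n! = 120 permutations of y under H0): p = 0.083333.
Step 5: alpha = 0.05. fail to reject H0.

tau_b = 0.8000 (C=9, D=1), p = 0.083333, fail to reject H0.


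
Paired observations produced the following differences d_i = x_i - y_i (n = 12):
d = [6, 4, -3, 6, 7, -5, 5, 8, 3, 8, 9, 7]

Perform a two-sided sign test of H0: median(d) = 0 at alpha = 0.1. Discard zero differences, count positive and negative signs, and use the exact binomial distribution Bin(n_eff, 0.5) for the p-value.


Step 1: Discard zero differences. Original n = 12; n_eff = number of nonzero differences = 12.
Nonzero differences (with sign): +6, +4, -3, +6, +7, -5, +5, +8, +3, +8, +9, +7
Step 2: Count signs: positive = 10, negative = 2.
Step 3: Under H0: P(positive) = 0.5, so the number of positives S ~ Bin(12, 0.5).
Step 4: Two-sided exact p-value = sum of Bin(12,0.5) probabilities at or below the observed probability = 0.038574.
Step 5: alpha = 0.1. reject H0.

n_eff = 12, pos = 10, neg = 2, p = 0.038574, reject H0.


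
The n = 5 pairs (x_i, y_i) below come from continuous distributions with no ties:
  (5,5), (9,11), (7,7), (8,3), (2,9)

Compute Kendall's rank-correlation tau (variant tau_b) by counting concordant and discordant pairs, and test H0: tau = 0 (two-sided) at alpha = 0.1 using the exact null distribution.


Step 1: Enumerate the 10 unordered pairs (i,j) with i<j and classify each by sign(x_j-x_i) * sign(y_j-y_i).
  (1,2):dx=+4,dy=+6->C; (1,3):dx=+2,dy=+2->C; (1,4):dx=+3,dy=-2->D; (1,5):dx=-3,dy=+4->D
  (2,3):dx=-2,dy=-4->C; (2,4):dx=-1,dy=-8->C; (2,5):dx=-7,dy=-2->C; (3,4):dx=+1,dy=-4->D
  (3,5):dx=-5,dy=+2->D; (4,5):dx=-6,dy=+6->D
Step 2: C = 5, D = 5, total pairs = 10.
Step 3: tau = (C - D)/(n(n-1)/2) = (5 - 5)/10 = 0.000000.
Step 4: Exact two-sided p-value (enumerate n! = 120 permutations of y under H0): p = 1.000000.
Step 5: alpha = 0.1. fail to reject H0.

tau_b = 0.0000 (C=5, D=5), p = 1.000000, fail to reject H0.


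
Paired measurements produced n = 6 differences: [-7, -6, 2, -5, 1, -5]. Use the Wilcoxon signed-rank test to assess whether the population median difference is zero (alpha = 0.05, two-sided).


Step 1: Drop any zero differences (none here) and take |d_i|.
|d| = [7, 6, 2, 5, 1, 5]
Step 2: Midrank |d_i| (ties get averaged ranks).
ranks: |7|->6, |6|->5, |2|->2, |5|->3.5, |1|->1, |5|->3.5
Step 3: Attach original signs; sum ranks with positive sign and with negative sign.
W+ = 2 + 1 = 3
W- = 6 + 5 + 3.5 + 3.5 = 18
(Check: W+ + W- = 21 should equal n(n+1)/2 = 21.)
Step 4: Test statistic W = min(W+, W-) = 3.
Step 5: Ties in |d|, so use the tie-corrected normal approximation.
        E[W] = n(n+1)/4 = 6*7/4 = 10.5.
        Tie groups: |d|=5 (t=2); sum(t^3 - t) = 6.
        Var[W] = n(n+1)(2n+1)/24 - sum(t^3-t)/48 = 546/24 - 6/48 = 22.625.
        z = (W - E[W]) / sqrt(Var[W]) = (3 - 10.5) / 4.7566 = -1.5768.
        Two-sided p = 2*Phi(z) = 0.114850.
Step 6: alpha = 0.05. fail to reject H0.

W+ = 3, W- = 18, W = min = 3, p = 0.114850, fail to reject H0.


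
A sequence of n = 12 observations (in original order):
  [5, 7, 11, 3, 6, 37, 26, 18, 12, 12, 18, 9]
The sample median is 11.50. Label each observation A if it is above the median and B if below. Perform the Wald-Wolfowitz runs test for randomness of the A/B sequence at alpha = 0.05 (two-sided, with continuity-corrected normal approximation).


Step 1: Compute median = 11.50; label A = above, B = below.
Labels in order: BBBBBAAAAAAB  (n_A = 6, n_B = 6)
Step 2: Count runs R = 3.
Step 3: Under H0 (random ordering), E[R] = 2*n_A*n_B/(n_A+n_B) + 1 = 2*6*6/12 + 1 = 7.0000.
        Var[R] = 2*n_A*n_B*(2*n_A*n_B - n_A - n_B) / ((n_A+n_B)^2 * (n_A+n_B-1)) = 4320/1584 = 2.7273.
        SD[R] = 1.6514.
Step 4: Continuity-corrected z = (R + 0.5 - E[R]) / SD[R] = (3 + 0.5 - 7.0000) / 1.6514 = -2.1194.
Step 5: Two-sided p-value via normal approximation = 2*(1 - Phi(|z|)) = 0.034060.
Step 6: alpha = 0.05. reject H0.

R = 3, z = -2.1194, p = 0.034060, reject H0.


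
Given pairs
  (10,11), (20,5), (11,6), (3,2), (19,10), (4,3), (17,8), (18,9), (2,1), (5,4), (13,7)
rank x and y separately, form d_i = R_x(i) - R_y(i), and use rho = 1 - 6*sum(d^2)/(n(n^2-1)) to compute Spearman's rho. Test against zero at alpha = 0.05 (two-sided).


Step 1: Rank x and y separately (midranks; no ties here).
rank(x): 10->5, 20->11, 11->6, 3->2, 19->10, 4->3, 17->8, 18->9, 2->1, 5->4, 13->7
rank(y): 11->11, 5->5, 6->6, 2->2, 10->10, 3->3, 8->8, 9->9, 1->1, 4->4, 7->7
Step 2: d_i = R_x(i) - R_y(i); compute d_i^2.
  (5-11)^2=36, (11-5)^2=36, (6-6)^2=0, (2-2)^2=0, (10-10)^2=0, (3-3)^2=0, (8-8)^2=0, (9-9)^2=0, (1-1)^2=0, (4-4)^2=0, (7-7)^2=0
sum(d^2) = 72.
Step 3: rho = 1 - 6*72 / (11*(11^2 - 1)) = 1 - 432/1320 = 0.672727.
Step 4: Under H0, t = rho * sqrt((n-2)/(1-rho^2)) = 2.7277 ~ t(9).
Step 5: Two-sided p-value from the t-distribution with 9 df = 0.023313.
Step 6: alpha = 0.05. reject H0.

rho = 0.6727, p = 0.023313, reject H0 at alpha = 0.05.


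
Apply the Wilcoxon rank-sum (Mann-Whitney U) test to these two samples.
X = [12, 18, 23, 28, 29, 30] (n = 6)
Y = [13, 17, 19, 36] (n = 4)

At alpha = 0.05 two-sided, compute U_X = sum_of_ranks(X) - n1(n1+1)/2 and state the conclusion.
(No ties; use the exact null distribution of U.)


Step 1: Combine and sort all 10 observations; assign midranks.
sorted (value, group): (12,X), (13,Y), (17,Y), (18,X), (19,Y), (23,X), (28,X), (29,X), (30,X), (36,Y)
ranks: 12->1, 13->2, 17->3, 18->4, 19->5, 23->6, 28->7, 29->8, 30->9, 36->10
Step 2: Rank sum for X: R1 = 1 + 4 + 6 + 7 + 8 + 9 = 35.
Step 3: U_X = R1 - n1(n1+1)/2 = 35 - 6*7/2 = 35 - 21 = 14.
       U_Y = n1*n2 - U_X = 24 - 14 = 10.
Step 4: No ties, so the exact null distribution of U (based on enumerating the C(10,6) = 210 equally likely rank assignments) gives the two-sided p-value.
Step 5: p-value = 0.761905; compare to alpha = 0.05. fail to reject H0.

U_X = 14, p = 0.761905, fail to reject H0 at alpha = 0.05.


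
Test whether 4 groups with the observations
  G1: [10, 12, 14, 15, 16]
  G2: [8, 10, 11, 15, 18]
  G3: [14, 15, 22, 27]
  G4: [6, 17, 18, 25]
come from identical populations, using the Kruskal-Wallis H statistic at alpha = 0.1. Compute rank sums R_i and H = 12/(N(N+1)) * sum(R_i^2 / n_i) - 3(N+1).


Step 1: Combine all N = 18 observations and assign midranks.
sorted (value, group, rank): (6,G4,1), (8,G2,2), (10,G1,3.5), (10,G2,3.5), (11,G2,5), (12,G1,6), (14,G1,7.5), (14,G3,7.5), (15,G1,10), (15,G2,10), (15,G3,10), (16,G1,12), (17,G4,13), (18,G2,14.5), (18,G4,14.5), (22,G3,16), (25,G4,17), (27,G3,18)
Step 2: Sum ranks within each group.
R_1 = 39 (n_1 = 5)
R_2 = 35 (n_2 = 5)
R_3 = 51.5 (n_3 = 4)
R_4 = 45.5 (n_4 = 4)
Step 3: H = 12/(N(N+1)) * sum(R_i^2/n_i) - 3(N+1)
     = 12/(18*19) * (39^2/5 + 35^2/5 + 51.5^2/4 + 45.5^2/4) - 3*19
     = 0.035088 * 1729.83 - 57
     = 3.695614.
Step 4: Ties present; correction factor C = 1 - 42/(18^3 - 18) = 0.992776. Corrected H = 3.695614 / 0.992776 = 3.722505.
Step 5: Under H0, H ~ chi^2(3); p-value = 0.293030.
Step 6: alpha = 0.1. fail to reject H0.

H = 3.7225, df = 3, p = 0.293030, fail to reject H0.


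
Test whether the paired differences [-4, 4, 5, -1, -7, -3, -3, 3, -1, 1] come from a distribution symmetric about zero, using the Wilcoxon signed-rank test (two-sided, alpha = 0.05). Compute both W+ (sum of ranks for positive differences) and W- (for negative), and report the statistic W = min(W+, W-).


Step 1: Drop any zero differences (none here) and take |d_i|.
|d| = [4, 4, 5, 1, 7, 3, 3, 3, 1, 1]
Step 2: Midrank |d_i| (ties get averaged ranks).
ranks: |4|->7.5, |4|->7.5, |5|->9, |1|->2, |7|->10, |3|->5, |3|->5, |3|->5, |1|->2, |1|->2
Step 3: Attach original signs; sum ranks with positive sign and with negative sign.
W+ = 7.5 + 9 + 5 + 2 = 23.5
W- = 7.5 + 2 + 10 + 5 + 5 + 2 = 31.5
(Check: W+ + W- = 55 should equal n(n+1)/2 = 55.)
Step 4: Test statistic W = min(W+, W-) = 23.5.
Step 5: Ties in |d|, so use the tie-corrected normal approximation.
        E[W] = n(n+1)/4 = 10*11/4 = 27.5.
        Tie groups: |d|=1 (t=3), |d|=3 (t=3), |d|=4 (t=2); sum(t^3 - t) = 54.
        Var[W] = n(n+1)(2n+1)/24 - sum(t^3-t)/48 = 2310/24 - 54/48 = 95.125.
        z = (W - E[W]) / sqrt(Var[W]) = (23.5 - 27.5) / 9.7532 = -0.4101.
        Two-sided p = 2*Phi(z) = 0.681717.
Step 6: alpha = 0.05. fail to reject H0.

W+ = 23.5, W- = 31.5, W = min = 23.5, p = 0.681717, fail to reject H0.


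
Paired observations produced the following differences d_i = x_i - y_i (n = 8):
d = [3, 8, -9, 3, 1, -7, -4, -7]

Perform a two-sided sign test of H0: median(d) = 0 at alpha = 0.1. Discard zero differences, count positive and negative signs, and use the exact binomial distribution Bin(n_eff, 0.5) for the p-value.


Step 1: Discard zero differences. Original n = 8; n_eff = number of nonzero differences = 8.
Nonzero differences (with sign): +3, +8, -9, +3, +1, -7, -4, -7
Step 2: Count signs: positive = 4, negative = 4.
Step 3: Under H0: P(positive) = 0.5, so the number of positives S ~ Bin(8, 0.5).
Step 4: Two-sided exact p-value = sum of Bin(8,0.5) probabilities at or below the observed probability = 1.000000.
Step 5: alpha = 0.1. fail to reject H0.

n_eff = 8, pos = 4, neg = 4, p = 1.000000, fail to reject H0.


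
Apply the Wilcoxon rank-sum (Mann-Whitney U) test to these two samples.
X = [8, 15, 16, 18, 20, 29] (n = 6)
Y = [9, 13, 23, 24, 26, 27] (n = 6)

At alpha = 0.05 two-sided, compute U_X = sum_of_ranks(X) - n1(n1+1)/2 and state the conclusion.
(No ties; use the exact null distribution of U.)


Step 1: Combine and sort all 12 observations; assign midranks.
sorted (value, group): (8,X), (9,Y), (13,Y), (15,X), (16,X), (18,X), (20,X), (23,Y), (24,Y), (26,Y), (27,Y), (29,X)
ranks: 8->1, 9->2, 13->3, 15->4, 16->5, 18->6, 20->7, 23->8, 24->9, 26->10, 27->11, 29->12
Step 2: Rank sum for X: R1 = 1 + 4 + 5 + 6 + 7 + 12 = 35.
Step 3: U_X = R1 - n1(n1+1)/2 = 35 - 6*7/2 = 35 - 21 = 14.
       U_Y = n1*n2 - U_X = 36 - 14 = 22.
Step 4: No ties, so the exact null distribution of U (based on enumerating the C(12,6) = 924 equally likely rank assignments) gives the two-sided p-value.
Step 5: p-value = 0.588745; compare to alpha = 0.05. fail to reject H0.

U_X = 14, p = 0.588745, fail to reject H0 at alpha = 0.05.


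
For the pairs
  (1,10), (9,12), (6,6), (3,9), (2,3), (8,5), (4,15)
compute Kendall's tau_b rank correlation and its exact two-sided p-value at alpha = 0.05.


Step 1: Enumerate the 21 unordered pairs (i,j) with i<j and classify each by sign(x_j-x_i) * sign(y_j-y_i).
  (1,2):dx=+8,dy=+2->C; (1,3):dx=+5,dy=-4->D; (1,4):dx=+2,dy=-1->D; (1,5):dx=+1,dy=-7->D
  (1,6):dx=+7,dy=-5->D; (1,7):dx=+3,dy=+5->C; (2,3):dx=-3,dy=-6->C; (2,4):dx=-6,dy=-3->C
  (2,5):dx=-7,dy=-9->C; (2,6):dx=-1,dy=-7->C; (2,7):dx=-5,dy=+3->D; (3,4):dx=-3,dy=+3->D
  (3,5):dx=-4,dy=-3->C; (3,6):dx=+2,dy=-1->D; (3,7):dx=-2,dy=+9->D; (4,5):dx=-1,dy=-6->C
  (4,6):dx=+5,dy=-4->D; (4,7):dx=+1,dy=+6->C; (5,6):dx=+6,dy=+2->C; (5,7):dx=+2,dy=+12->C
  (6,7):dx=-4,dy=+10->D
Step 2: C = 11, D = 10, total pairs = 21.
Step 3: tau = (C - D)/(n(n-1)/2) = (11 - 10)/21 = 0.047619.
Step 4: Exact two-sided p-value (enumerate n! = 5040 permutations of y under H0): p = 1.000000.
Step 5: alpha = 0.05. fail to reject H0.

tau_b = 0.0476 (C=11, D=10), p = 1.000000, fail to reject H0.


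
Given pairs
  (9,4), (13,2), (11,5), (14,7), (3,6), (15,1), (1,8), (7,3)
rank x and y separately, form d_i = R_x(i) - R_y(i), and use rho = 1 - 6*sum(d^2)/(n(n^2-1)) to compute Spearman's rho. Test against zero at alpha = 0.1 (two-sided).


Step 1: Rank x and y separately (midranks; no ties here).
rank(x): 9->4, 13->6, 11->5, 14->7, 3->2, 15->8, 1->1, 7->3
rank(y): 4->4, 2->2, 5->5, 7->7, 6->6, 1->1, 8->8, 3->3
Step 2: d_i = R_x(i) - R_y(i); compute d_i^2.
  (4-4)^2=0, (6-2)^2=16, (5-5)^2=0, (7-7)^2=0, (2-6)^2=16, (8-1)^2=49, (1-8)^2=49, (3-3)^2=0
sum(d^2) = 130.
Step 3: rho = 1 - 6*130 / (8*(8^2 - 1)) = 1 - 780/504 = -0.547619.
Step 4: Under H0, t = rho * sqrt((n-2)/(1-rho^2)) = -1.6031 ~ t(6).
Step 5: Two-sided p-value from the t-distribution with 6 df = 0.160026.
Step 6: alpha = 0.1. fail to reject H0.

rho = -0.5476, p = 0.160026, fail to reject H0 at alpha = 0.1.


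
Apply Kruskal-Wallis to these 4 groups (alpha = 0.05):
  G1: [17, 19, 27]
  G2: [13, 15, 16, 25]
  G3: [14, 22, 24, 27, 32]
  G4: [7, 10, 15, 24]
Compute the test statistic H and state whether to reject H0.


Step 1: Combine all N = 16 observations and assign midranks.
sorted (value, group, rank): (7,G4,1), (10,G4,2), (13,G2,3), (14,G3,4), (15,G2,5.5), (15,G4,5.5), (16,G2,7), (17,G1,8), (19,G1,9), (22,G3,10), (24,G3,11.5), (24,G4,11.5), (25,G2,13), (27,G1,14.5), (27,G3,14.5), (32,G3,16)
Step 2: Sum ranks within each group.
R_1 = 31.5 (n_1 = 3)
R_2 = 28.5 (n_2 = 4)
R_3 = 56 (n_3 = 5)
R_4 = 20 (n_4 = 4)
Step 3: H = 12/(N(N+1)) * sum(R_i^2/n_i) - 3(N+1)
     = 12/(16*17) * (31.5^2/3 + 28.5^2/4 + 56^2/5 + 20^2/4) - 3*17
     = 0.044118 * 1261.01 - 51
     = 4.632904.
Step 4: Ties present; correction factor C = 1 - 18/(16^3 - 16) = 0.995588. Corrected H = 4.632904 / 0.995588 = 4.653434.
Step 5: Under H0, H ~ chi^2(3); p-value = 0.199006.
Step 6: alpha = 0.05. fail to reject H0.

H = 4.6534, df = 3, p = 0.199006, fail to reject H0.


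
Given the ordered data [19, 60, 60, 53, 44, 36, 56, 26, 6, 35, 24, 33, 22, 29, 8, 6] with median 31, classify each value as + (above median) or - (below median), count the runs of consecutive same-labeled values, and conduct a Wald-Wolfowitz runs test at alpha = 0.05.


Step 1: Compute median = 31; label A = above, B = below.
Labels in order: BAAAAAABBABABBBB  (n_A = 8, n_B = 8)
Step 2: Count runs R = 7.
Step 3: Under H0 (random ordering), E[R] = 2*n_A*n_B/(n_A+n_B) + 1 = 2*8*8/16 + 1 = 9.0000.
        Var[R] = 2*n_A*n_B*(2*n_A*n_B - n_A - n_B) / ((n_A+n_B)^2 * (n_A+n_B-1)) = 14336/3840 = 3.7333.
        SD[R] = 1.9322.
Step 4: Continuity-corrected z = (R + 0.5 - E[R]) / SD[R] = (7 + 0.5 - 9.0000) / 1.9322 = -0.7763.
Step 5: Two-sided p-value via normal approximation = 2*(1 - Phi(|z|)) = 0.437558.
Step 6: alpha = 0.05. fail to reject H0.

R = 7, z = -0.7763, p = 0.437558, fail to reject H0.


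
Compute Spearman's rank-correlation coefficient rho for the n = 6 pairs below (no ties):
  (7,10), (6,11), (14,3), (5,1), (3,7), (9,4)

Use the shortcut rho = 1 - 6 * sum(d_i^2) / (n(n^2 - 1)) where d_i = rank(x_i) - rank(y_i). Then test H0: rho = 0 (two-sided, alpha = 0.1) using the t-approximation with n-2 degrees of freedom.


Step 1: Rank x and y separately (midranks; no ties here).
rank(x): 7->4, 6->3, 14->6, 5->2, 3->1, 9->5
rank(y): 10->5, 11->6, 3->2, 1->1, 7->4, 4->3
Step 2: d_i = R_x(i) - R_y(i); compute d_i^2.
  (4-5)^2=1, (3-6)^2=9, (6-2)^2=16, (2-1)^2=1, (1-4)^2=9, (5-3)^2=4
sum(d^2) = 40.
Step 3: rho = 1 - 6*40 / (6*(6^2 - 1)) = 1 - 240/210 = -0.142857.
Step 4: Under H0, t = rho * sqrt((n-2)/(1-rho^2)) = -0.2887 ~ t(4).
Step 5: Two-sided p-value from the t-distribution with 4 df = 0.787172.
Step 6: alpha = 0.1. fail to reject H0.

rho = -0.1429, p = 0.787172, fail to reject H0 at alpha = 0.1.


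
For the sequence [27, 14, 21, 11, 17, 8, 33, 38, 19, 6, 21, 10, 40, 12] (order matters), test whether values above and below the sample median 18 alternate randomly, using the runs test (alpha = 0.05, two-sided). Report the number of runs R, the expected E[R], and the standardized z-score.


Step 1: Compute median = 18; label A = above, B = below.
Labels in order: ABABBBAAABABAB  (n_A = 7, n_B = 7)
Step 2: Count runs R = 10.
Step 3: Under H0 (random ordering), E[R] = 2*n_A*n_B/(n_A+n_B) + 1 = 2*7*7/14 + 1 = 8.0000.
        Var[R] = 2*n_A*n_B*(2*n_A*n_B - n_A - n_B) / ((n_A+n_B)^2 * (n_A+n_B-1)) = 8232/2548 = 3.2308.
        SD[R] = 1.7974.
Step 4: Continuity-corrected z = (R - 0.5 - E[R]) / SD[R] = (10 - 0.5 - 8.0000) / 1.7974 = 0.8345.
Step 5: Two-sided p-value via normal approximation = 2*(1 - Phi(|z|)) = 0.403986.
Step 6: alpha = 0.05. fail to reject H0.

R = 10, z = 0.8345, p = 0.403986, fail to reject H0.


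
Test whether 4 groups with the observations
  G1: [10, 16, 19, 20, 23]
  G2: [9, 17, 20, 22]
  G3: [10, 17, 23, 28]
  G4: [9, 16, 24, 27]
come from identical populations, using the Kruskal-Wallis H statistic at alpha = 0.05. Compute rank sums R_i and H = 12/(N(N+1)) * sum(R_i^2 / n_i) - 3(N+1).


Step 1: Combine all N = 17 observations and assign midranks.
sorted (value, group, rank): (9,G2,1.5), (9,G4,1.5), (10,G1,3.5), (10,G3,3.5), (16,G1,5.5), (16,G4,5.5), (17,G2,7.5), (17,G3,7.5), (19,G1,9), (20,G1,10.5), (20,G2,10.5), (22,G2,12), (23,G1,13.5), (23,G3,13.5), (24,G4,15), (27,G4,16), (28,G3,17)
Step 2: Sum ranks within each group.
R_1 = 42 (n_1 = 5)
R_2 = 31.5 (n_2 = 4)
R_3 = 41.5 (n_3 = 4)
R_4 = 38 (n_4 = 4)
Step 3: H = 12/(N(N+1)) * sum(R_i^2/n_i) - 3(N+1)
     = 12/(17*18) * (42^2/5 + 31.5^2/4 + 41.5^2/4 + 38^2/4) - 3*18
     = 0.039216 * 1392.42 - 54
     = 0.604902.
Step 4: Ties present; correction factor C = 1 - 36/(17^3 - 17) = 0.992647. Corrected H = 0.604902 / 0.992647 = 0.609383.
Step 5: Under H0, H ~ chi^2(3); p-value = 0.894281.
Step 6: alpha = 0.05. fail to reject H0.

H = 0.6094, df = 3, p = 0.894281, fail to reject H0.


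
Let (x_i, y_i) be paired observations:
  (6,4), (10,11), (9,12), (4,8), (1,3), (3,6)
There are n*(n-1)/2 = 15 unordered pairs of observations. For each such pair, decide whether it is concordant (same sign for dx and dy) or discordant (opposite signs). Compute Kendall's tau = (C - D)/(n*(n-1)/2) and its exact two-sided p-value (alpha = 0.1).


Step 1: Enumerate the 15 unordered pairs (i,j) with i<j and classify each by sign(x_j-x_i) * sign(y_j-y_i).
  (1,2):dx=+4,dy=+7->C; (1,3):dx=+3,dy=+8->C; (1,4):dx=-2,dy=+4->D; (1,5):dx=-5,dy=-1->C
  (1,6):dx=-3,dy=+2->D; (2,3):dx=-1,dy=+1->D; (2,4):dx=-6,dy=-3->C; (2,5):dx=-9,dy=-8->C
  (2,6):dx=-7,dy=-5->C; (3,4):dx=-5,dy=-4->C; (3,5):dx=-8,dy=-9->C; (3,6):dx=-6,dy=-6->C
  (4,5):dx=-3,dy=-5->C; (4,6):dx=-1,dy=-2->C; (5,6):dx=+2,dy=+3->C
Step 2: C = 12, D = 3, total pairs = 15.
Step 3: tau = (C - D)/(n(n-1)/2) = (12 - 3)/15 = 0.600000.
Step 4: Exact two-sided p-value (enumerate n! = 720 permutations of y under H0): p = 0.136111.
Step 5: alpha = 0.1. fail to reject H0.

tau_b = 0.6000 (C=12, D=3), p = 0.136111, fail to reject H0.


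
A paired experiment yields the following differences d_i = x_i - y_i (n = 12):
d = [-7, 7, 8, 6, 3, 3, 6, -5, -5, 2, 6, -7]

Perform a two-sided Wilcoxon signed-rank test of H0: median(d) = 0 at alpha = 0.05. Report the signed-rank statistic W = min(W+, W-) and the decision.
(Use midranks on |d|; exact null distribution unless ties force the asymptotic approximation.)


Step 1: Drop any zero differences (none here) and take |d_i|.
|d| = [7, 7, 8, 6, 3, 3, 6, 5, 5, 2, 6, 7]
Step 2: Midrank |d_i| (ties get averaged ranks).
ranks: |7|->10, |7|->10, |8|->12, |6|->7, |3|->2.5, |3|->2.5, |6|->7, |5|->4.5, |5|->4.5, |2|->1, |6|->7, |7|->10
Step 3: Attach original signs; sum ranks with positive sign and with negative sign.
W+ = 10 + 12 + 7 + 2.5 + 2.5 + 7 + 1 + 7 = 49
W- = 10 + 4.5 + 4.5 + 10 = 29
(Check: W+ + W- = 78 should equal n(n+1)/2 = 78.)
Step 4: Test statistic W = min(W+, W-) = 29.
Step 5: Ties in |d|, so use the tie-corrected normal approximation.
        E[W] = n(n+1)/4 = 12*13/4 = 39.
        Tie groups: |d|=3 (t=2), |d|=5 (t=2), |d|=6 (t=3), |d|=7 (t=3); sum(t^3 - t) = 60.
        Var[W] = n(n+1)(2n+1)/24 - sum(t^3-t)/48 = 3900/24 - 60/48 = 161.25.
        z = (W - E[W]) / sqrt(Var[W]) = (29 - 39) / 12.6984 = -0.7875.
        Two-sided p = 2*Phi(z) = 0.430990.
Step 6: alpha = 0.05. fail to reject H0.

W+ = 49, W- = 29, W = min = 29, p = 0.430990, fail to reject H0.


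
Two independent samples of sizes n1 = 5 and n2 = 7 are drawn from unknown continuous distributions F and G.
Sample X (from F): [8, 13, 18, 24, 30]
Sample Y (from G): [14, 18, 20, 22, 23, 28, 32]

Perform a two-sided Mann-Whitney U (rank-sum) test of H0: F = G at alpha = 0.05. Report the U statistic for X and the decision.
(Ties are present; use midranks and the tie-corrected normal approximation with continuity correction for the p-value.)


Step 1: Combine and sort all 12 observations; assign midranks.
sorted (value, group): (8,X), (13,X), (14,Y), (18,X), (18,Y), (20,Y), (22,Y), (23,Y), (24,X), (28,Y), (30,X), (32,Y)
ranks: 8->1, 13->2, 14->3, 18->4.5, 18->4.5, 20->6, 22->7, 23->8, 24->9, 28->10, 30->11, 32->12
Step 2: Rank sum for X: R1 = 1 + 2 + 4.5 + 9 + 11 = 27.5.
Step 3: U_X = R1 - n1(n1+1)/2 = 27.5 - 5*6/2 = 27.5 - 15 = 12.5.
       U_Y = n1*n2 - U_X = 35 - 12.5 = 22.5.
Step 4: Ties are present, so use the tie-corrected normal approximation (with continuity correction) for the p-value.
Step 5: p-value = 0.464120; compare to alpha = 0.05. fail to reject H0.

U_X = 12.5, p = 0.464120, fail to reject H0 at alpha = 0.05.


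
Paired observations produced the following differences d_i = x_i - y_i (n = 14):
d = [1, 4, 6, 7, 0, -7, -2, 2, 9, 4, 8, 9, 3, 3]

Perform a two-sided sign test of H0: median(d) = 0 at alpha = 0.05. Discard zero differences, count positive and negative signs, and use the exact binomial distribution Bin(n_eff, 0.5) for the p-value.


Step 1: Discard zero differences. Original n = 14; n_eff = number of nonzero differences = 13.
Nonzero differences (with sign): +1, +4, +6, +7, -7, -2, +2, +9, +4, +8, +9, +3, +3
Step 2: Count signs: positive = 11, negative = 2.
Step 3: Under H0: P(positive) = 0.5, so the number of positives S ~ Bin(13, 0.5).
Step 4: Two-sided exact p-value = sum of Bin(13,0.5) probabilities at or below the observed probability = 0.022461.
Step 5: alpha = 0.05. reject H0.

n_eff = 13, pos = 11, neg = 2, p = 0.022461, reject H0.


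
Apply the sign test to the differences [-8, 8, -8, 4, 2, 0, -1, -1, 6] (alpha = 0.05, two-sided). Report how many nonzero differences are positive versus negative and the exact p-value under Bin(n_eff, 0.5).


Step 1: Discard zero differences. Original n = 9; n_eff = number of nonzero differences = 8.
Nonzero differences (with sign): -8, +8, -8, +4, +2, -1, -1, +6
Step 2: Count signs: positive = 4, negative = 4.
Step 3: Under H0: P(positive) = 0.5, so the number of positives S ~ Bin(8, 0.5).
Step 4: Two-sided exact p-value = sum of Bin(8,0.5) probabilities at or below the observed probability = 1.000000.
Step 5: alpha = 0.05. fail to reject H0.

n_eff = 8, pos = 4, neg = 4, p = 1.000000, fail to reject H0.


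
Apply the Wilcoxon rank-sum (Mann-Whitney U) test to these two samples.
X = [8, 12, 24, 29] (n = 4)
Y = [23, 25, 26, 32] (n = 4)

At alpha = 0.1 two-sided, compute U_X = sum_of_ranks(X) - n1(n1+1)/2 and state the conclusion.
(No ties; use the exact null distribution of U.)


Step 1: Combine and sort all 8 observations; assign midranks.
sorted (value, group): (8,X), (12,X), (23,Y), (24,X), (25,Y), (26,Y), (29,X), (32,Y)
ranks: 8->1, 12->2, 23->3, 24->4, 25->5, 26->6, 29->7, 32->8
Step 2: Rank sum for X: R1 = 1 + 2 + 4 + 7 = 14.
Step 3: U_X = R1 - n1(n1+1)/2 = 14 - 4*5/2 = 14 - 10 = 4.
       U_Y = n1*n2 - U_X = 16 - 4 = 12.
Step 4: No ties, so the exact null distribution of U (based on enumerating the C(8,4) = 70 equally likely rank assignments) gives the two-sided p-value.
Step 5: p-value = 0.342857; compare to alpha = 0.1. fail to reject H0.

U_X = 4, p = 0.342857, fail to reject H0 at alpha = 0.1.


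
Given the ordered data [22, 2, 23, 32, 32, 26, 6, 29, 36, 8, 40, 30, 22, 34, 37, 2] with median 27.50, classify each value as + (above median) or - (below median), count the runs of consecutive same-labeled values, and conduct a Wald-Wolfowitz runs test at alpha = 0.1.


Step 1: Compute median = 27.50; label A = above, B = below.
Labels in order: BBBAABBAABAABAAB  (n_A = 8, n_B = 8)
Step 2: Count runs R = 9.
Step 3: Under H0 (random ordering), E[R] = 2*n_A*n_B/(n_A+n_B) + 1 = 2*8*8/16 + 1 = 9.0000.
        Var[R] = 2*n_A*n_B*(2*n_A*n_B - n_A - n_B) / ((n_A+n_B)^2 * (n_A+n_B-1)) = 14336/3840 = 3.7333.
        SD[R] = 1.9322.
Step 4: R = E[R], so z = 0 with no continuity correction.
Step 5: Two-sided p-value via normal approximation = 2*(1 - Phi(|z|)) = 1.000000.
Step 6: alpha = 0.1. fail to reject H0.

R = 9, z = 0.0000, p = 1.000000, fail to reject H0.
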